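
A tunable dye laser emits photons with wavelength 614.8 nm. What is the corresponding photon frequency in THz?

First convert: λ = 614.8 nm = 6.148e-7 m.
Since f = c/λ for a photon, f = 4.876e14 Hz.
Converting to THz: f = 487.6 THz ≈ 488 THz.

488 THz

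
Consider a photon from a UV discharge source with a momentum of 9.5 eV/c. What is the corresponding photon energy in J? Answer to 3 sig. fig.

1.52 × 10^-18 J

Use c = 2.99792458 × 10^8 m/s, 1 eV = 1.602176634 × 10^-19 J.
First convert: p = 9.5 eV/c = 5.0771 × 10^-27 kg·m/s.
Apply E = pc: E = 1.522 × 10^-18 J.
So E ≈ 1.52 × 10^-18 J.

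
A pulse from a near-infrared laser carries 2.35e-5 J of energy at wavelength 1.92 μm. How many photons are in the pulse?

Per-photon energy: E = 1.035e-19 J (from wavelength = 1.92 μm).
N = E_total / E_photon = 2.35e-5 J / 1.035e-19 J = 2.27e14.

2.27e14 photons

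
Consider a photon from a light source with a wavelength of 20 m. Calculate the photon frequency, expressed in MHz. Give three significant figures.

15.0 MHz

Take c = 2.99792458·10^8 m/s.
Since f = c/λ for a photon, f = 1.499·10^7 Hz.
Converting to MHz: f = 14.99 MHz ≈ 15.0 MHz.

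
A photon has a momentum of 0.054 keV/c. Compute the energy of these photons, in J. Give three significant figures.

8.65e-18 J

Convert to SI: p = 0.054 keV/c = 2.8859e-26 kg·m/s.
Since E = pc for a photon, E = 8.652e-18 J.
So E ≈ 8.65e-18 J.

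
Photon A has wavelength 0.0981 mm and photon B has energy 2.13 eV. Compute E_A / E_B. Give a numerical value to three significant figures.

E_A = 2.025e-21 J (from wavelength = 0.0981 mm, via E = hc/λ).
E_B = 3.413e-19 J (from energy = 2.13 eV, via E given directly).
Ratio = 2.025e-21 / 3.413e-19 = 5.93e-3.

5.93e-3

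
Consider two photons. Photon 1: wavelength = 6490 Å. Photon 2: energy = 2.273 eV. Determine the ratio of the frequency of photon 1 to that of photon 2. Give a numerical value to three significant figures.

f_1 = 4.619·10^14 Hz (from wavelength = 6490 Å, via f = c/λ).
f_2 = 5.496·10^14 Hz (from energy = 2.273 eV, via f = E/h).
Ratio = 4.619·10^14 / 5.496·10^14 = 0.840.

0.840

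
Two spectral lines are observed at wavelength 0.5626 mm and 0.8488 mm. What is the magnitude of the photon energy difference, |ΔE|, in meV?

Using E = hc/λ: E₁ = 3.5308e-22 J, E₂ = 2.3403e-22 J.
|ΔE| = |3.5308e-22 − 2.3403e-22| = 1.19e-22 J = 0.743 meV.

0.743 meV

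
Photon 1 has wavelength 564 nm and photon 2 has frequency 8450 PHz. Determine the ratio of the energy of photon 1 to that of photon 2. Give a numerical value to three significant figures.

E_1 = 3.522 × 10^-19 J (from wavelength = 564 nm, via E = hc/λ).
E_2 = 5.599 × 10^-15 J (from frequency = 8450 PHz, via E = hf).
Ratio = 3.522 × 10^-19 / 5.599 × 10^-15 = 6.29 × 10^-5.

6.29 × 10^-5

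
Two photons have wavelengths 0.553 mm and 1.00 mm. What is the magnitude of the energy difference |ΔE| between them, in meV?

Using E = hc/λ: E₁ = 3.592·10^-22 J, E₂ = 1.986·10^-22 J.
|ΔE| = |3.592·10^-22 − 1.986·10^-22| = 1.61·10^-22 J = 1.00 meV.

1.00 meV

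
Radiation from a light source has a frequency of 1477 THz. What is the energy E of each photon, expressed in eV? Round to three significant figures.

6.11 eV

Use h = 6.62607015 × 10^-34 J·s, 1 eV = 1.602176634 × 10^-19 J.
Convert to SI: f = 1477 THz = 1.477 × 10^15 Hz.
The photon relation is E = hf, giving E = 9.787 × 10^-19 J.
Converting to eV: E = 6.108 eV ≈ 6.11 eV.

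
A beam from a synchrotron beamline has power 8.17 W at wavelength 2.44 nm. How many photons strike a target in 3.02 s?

Total energy: E_total = P·t = 8.17 × 3.02 = 24.67 J.
Per-photon energy: E = 8.141e-17 J.
N = E_total / E_photon = 3.03e17.

3.03e17 photons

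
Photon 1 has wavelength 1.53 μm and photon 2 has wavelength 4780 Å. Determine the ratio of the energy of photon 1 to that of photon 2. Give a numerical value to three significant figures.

E_1 = 1.298 × 10^-19 J (from wavelength = 1.53 μm, via E = hc/λ).
E_2 = 4.156 × 10^-19 J (from wavelength = 4780 Å, via E = hc/λ).
Ratio = 1.298 × 10^-19 / 4.156 × 10^-19 = 0.312.

0.312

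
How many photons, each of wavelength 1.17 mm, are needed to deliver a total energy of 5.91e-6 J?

Per-photon energy: E = 1.698e-22 J (from wavelength = 1.17 mm).
N = E_total / E_photon = 5.91e-6 J / 1.698e-22 J = 3.48e16.

3.48e16 photons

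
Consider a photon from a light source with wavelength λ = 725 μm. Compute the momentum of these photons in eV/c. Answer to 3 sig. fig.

Take h = 6.62607015 × 10^-34 J·s, c = 2.99792458 × 10^8 m/s, 1 eV = 1.602176634 × 10^-19 J.
Convert to SI: λ = 725 μm = 7.25 × 10^-4 m.
For a photon p = h/λ, so p = 9.139 × 10^-31 kg·m/s.
Converting to eV/c: p = 0.001710 eV/c ≈ 1.71 × 10^-3 eV/c.

1.71 × 10^-3 eV/c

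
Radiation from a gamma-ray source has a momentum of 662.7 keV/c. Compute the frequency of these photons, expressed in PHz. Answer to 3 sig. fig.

1.60e5 PHz

Use h = 6.62607015e-34 J·s, c = 2.99792458e8 m/s, 1 eV = 1.602176634e-19 J.
First convert: p = 662.7 keV/c = 3.5417e-22 kg·m/s.
For a photon f = pc/h, so f = 1.602e20 Hz.
Converting to PHz: f = 160200 PHz ≈ 1.60e5 PHz.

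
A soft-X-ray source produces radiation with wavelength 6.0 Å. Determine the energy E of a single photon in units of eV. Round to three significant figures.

2070 eV

First convert: λ = 6.0 Å = 6.0·10^-10 m.
For a photon E = hc/λ, so E = 3.311·10^-16 J.
Converting to eV: E = 2066 eV ≈ 2070 eV.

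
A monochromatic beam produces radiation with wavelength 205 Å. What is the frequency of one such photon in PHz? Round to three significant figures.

First convert: λ = 205 Å = 2.05·10^-8 m.
For a photon f = c/λ, so f = 1.462·10^16 Hz.
Converting to PHz: f = 14.62 PHz ≈ 14.6 PHz.

14.6 PHz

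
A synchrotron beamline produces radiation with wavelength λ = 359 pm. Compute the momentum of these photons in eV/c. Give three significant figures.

3450 eV/c

Use h = 6.62607015e-34 J·s, c = 2.99792458e8 m/s, 1 eV = 1.602176634e-19 J.
Convert to SI: λ = 359 pm = 3.59e-10 m.
Since p = h/λ for a photon, p = 1.846e-24 kg·m/s.
Converting to eV/c: p = 3454 eV/c ≈ 3450 eV/c.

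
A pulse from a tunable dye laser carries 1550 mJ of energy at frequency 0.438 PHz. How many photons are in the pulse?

5.34e18 photons

Per-photon energy: E = 2.902e-19 J (from frequency = 0.438 PHz).
N = E_total / E_photon = 1.55 J / 2.902e-19 J = 5.34e18.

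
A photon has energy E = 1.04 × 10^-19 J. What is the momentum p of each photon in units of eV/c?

For a photon p = E/c, so p = 3.469 × 10^-28 kg·m/s.
Converting to eV/c: p = 0.6491 eV/c ≈ 0.649 eV/c.

0.649 eV/c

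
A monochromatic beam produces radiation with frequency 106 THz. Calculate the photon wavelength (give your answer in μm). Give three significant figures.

2.83 μm

Take c = 2.99792458·10^8 m/s.
Convert to SI: f = 106 THz = 1.06·10^14 Hz.
Since λ = c/f for a photon, λ = 2.828·10^-6 m.
Converting to μm: λ = 2.828 μm ≈ 2.83 μm.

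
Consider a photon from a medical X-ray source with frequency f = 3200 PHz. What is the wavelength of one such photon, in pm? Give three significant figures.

93.7 pm

In SI units: f = 3200 PHz = 3.20e18 Hz.
For a photon λ = c/f, so λ = 9.369e-11 m.
Converting to pm: λ = 93.69 pm ≈ 93.7 pm.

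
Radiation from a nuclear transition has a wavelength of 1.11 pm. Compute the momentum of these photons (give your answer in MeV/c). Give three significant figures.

1.12 MeV/c

Use h = 6.62607015e-34 J·s, c = 2.99792458e8 m/s, 1 eV = 1.602176634e-19 J.
In SI units: λ = 1.11 pm = 1.11e-12 m.
Since p = h/λ for a photon, p = 5.969e-22 kg·m/s.
Converting to MeV/c: p = 1.117 MeV/c ≈ 1.12 MeV/c.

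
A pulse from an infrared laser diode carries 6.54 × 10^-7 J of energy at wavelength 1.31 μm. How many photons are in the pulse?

4.31 × 10^12 photons

Per-photon energy: E = 1.516 × 10^-19 J (from wavelength = 1.31 μm).
N = E_total / E_photon = 6.54 × 10^-7 J / 1.516 × 10^-19 J = 4.31 × 10^12.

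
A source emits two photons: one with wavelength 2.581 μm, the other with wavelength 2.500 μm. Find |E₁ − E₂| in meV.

Using E = hc/λ: E₁ = 7.6964e-20 J, E₂ = 7.9458e-20 J.
|ΔE| = |7.6964e-20 − 7.9458e-20| = 2.49e-21 J = 15.6 meV.

15.6 meV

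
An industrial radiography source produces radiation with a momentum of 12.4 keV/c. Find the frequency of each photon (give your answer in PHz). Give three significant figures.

3000 PHz

Take h = 6.62607015e-34 J·s, c = 2.99792458e8 m/s, 1 eV = 1.602176634e-19 J.
In SI units: p = 12.4 keV/c = 6.6269e-24 kg·m/s.
Since f = pc/h for a photon, f = 2.998e18 Hz.
Converting to PHz: f = 2998 PHz ≈ 3000 PHz.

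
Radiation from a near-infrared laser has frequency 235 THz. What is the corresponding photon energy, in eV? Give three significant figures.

Use h = 6.62607015 × 10^-34 J·s, 1 eV = 1.602176634 × 10^-19 J.
First convert: f = 235 THz = 2.35 × 10^14 Hz.
Apply E = hf: E = 1.557 × 10^-19 J.
Converting to eV: E = 0.9719 eV ≈ 0.972 eV.

0.972 eV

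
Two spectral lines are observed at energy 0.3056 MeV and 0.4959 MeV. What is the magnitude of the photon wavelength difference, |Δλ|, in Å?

Using λ = hc/E: λ₁ = 4.0571·10^-12 m, λ₂ = 2.5002·10^-12 m.
|Δλ| = |4.0571·10^-12 − 2.5002·10^-12| = 1.56·10^-12 m = 0.0156 Å.

0.0156 Å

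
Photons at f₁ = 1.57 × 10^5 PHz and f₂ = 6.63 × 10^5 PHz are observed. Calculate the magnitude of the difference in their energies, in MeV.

2.09 MeV

Using E = hf: E₁ = 1.040 × 10^-13 J, E₂ = 4.393 × 10^-13 J.
|ΔE| = |1.040 × 10^-13 − 4.393 × 10^-13| = 3.35 × 10^-13 J = 2.09 MeV.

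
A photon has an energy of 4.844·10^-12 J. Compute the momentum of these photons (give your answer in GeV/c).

The photon relation is p = E/c, giving p = 1.616·10^-20 kg·m/s.
Converting to GeV/c: p = 0.03023 GeV/c ≈ 0.0302 GeV/c.

0.0302 GeV/c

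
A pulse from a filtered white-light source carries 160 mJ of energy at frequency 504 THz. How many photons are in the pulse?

4.79 × 10^17 photons

Per-photon energy: E = 3.340 × 10^-19 J (from frequency = 504 THz).
N = E_total / E_photon = 0.160 J / 3.340 × 10^-19 J = 4.79 × 10^17.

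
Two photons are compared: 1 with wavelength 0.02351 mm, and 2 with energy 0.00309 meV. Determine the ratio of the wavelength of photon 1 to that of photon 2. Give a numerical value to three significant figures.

λ_1 = 2.351 × 10^-5 m (from wavelength = 0.02351 mm, via λ given directly).
λ_2 = 0.4012 m (from energy = 0.00309 meV, via λ = hc/E).
Ratio = 2.351 × 10^-5 / 0.4012 = 5.86 × 10^-5.

5.86 × 10^-5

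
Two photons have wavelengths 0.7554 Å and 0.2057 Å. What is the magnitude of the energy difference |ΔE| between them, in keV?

43.9 keV

Using E = hc/λ: E₁ = 2.6297e-15 J, E₂ = 9.6570e-15 J.
|ΔE| = |2.6297e-15 − 9.6570e-15| = 7.03e-15 J = 43.9 keV.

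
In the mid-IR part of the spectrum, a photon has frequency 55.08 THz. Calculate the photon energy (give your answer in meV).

228 meV

First convert: f = 55.08 THz = 5.508e13 Hz.
The photon relation is E = hf, giving E = 3.650e-20 J.
Converting to meV: E = 227.8 meV ≈ 228 meV.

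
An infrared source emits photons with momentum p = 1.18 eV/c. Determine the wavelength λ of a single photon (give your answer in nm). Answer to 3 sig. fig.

First convert: p = 1.18 eV/c = 6.3063e-28 kg·m/s.
Apply λ = h/p: λ = 1.051e-6 m.
Converting to nm: λ = 1051 nm ≈ 1050 nm.

1050 nm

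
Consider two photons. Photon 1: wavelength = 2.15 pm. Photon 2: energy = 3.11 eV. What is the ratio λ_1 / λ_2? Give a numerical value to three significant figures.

λ_1 = 2.150e-12 m (from wavelength = 2.15 pm, via λ given directly).
λ_2 = 3.987e-7 m (from energy = 3.11 eV, via λ = hc/E).
Ratio = 2.150e-12 / 3.987e-7 = 5.39e-6.

5.39e-6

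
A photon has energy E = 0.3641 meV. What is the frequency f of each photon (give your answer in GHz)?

In SI units: E = 0.3641 meV = 5.8335 × 10^-23 J.
The photon relation is f = E/h, giving f = 8.804 × 10^10 Hz.
Converting to GHz: f = 88.04 GHz ≈ 88.0 GHz.

88.0 GHz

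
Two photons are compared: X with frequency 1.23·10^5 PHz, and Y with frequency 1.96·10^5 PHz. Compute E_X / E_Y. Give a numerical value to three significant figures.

0.628

E_X = 8.150·10^-14 J (from frequency = 1.23·10^5 PHz, via E = hf).
E_Y = 1.299·10^-13 J (from frequency = 1.96·10^5 PHz, via E = hf).
Ratio = 8.150·10^-14 / 1.299·10^-13 = 0.628.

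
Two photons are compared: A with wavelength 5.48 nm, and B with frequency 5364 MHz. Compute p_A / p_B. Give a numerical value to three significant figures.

p_A = 1.209·10^-25 kg·m/s (from wavelength = 5.48 nm, via p = h/λ).
p_B = 1.186·10^-32 kg·m/s (from frequency = 5364 MHz, via p = hf/c).
Ratio = 1.209·10^-25 / 1.186·10^-32 = 1.02·10^7.

1.02·10^7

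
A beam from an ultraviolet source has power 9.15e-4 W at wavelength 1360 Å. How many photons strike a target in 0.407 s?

Total energy: E_total = P·t = 9.15e-4 × 0.407 = 3.724e-4 J.
Per-photon energy: E = 1.461e-18 J.
N = E_total / E_photon = 2.55e14.

2.55e14 photons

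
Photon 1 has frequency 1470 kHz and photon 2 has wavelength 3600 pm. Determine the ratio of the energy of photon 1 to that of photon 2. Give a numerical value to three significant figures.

E_1 = 9.740·10^-28 J (from frequency = 1470 kHz, via E = hf).
E_2 = 5.518·10^-17 J (from wavelength = 3600 pm, via E = hc/λ).
Ratio = 9.740·10^-28 / 5.518·10^-17 = 1.77·10^-11.

1.77·10^-11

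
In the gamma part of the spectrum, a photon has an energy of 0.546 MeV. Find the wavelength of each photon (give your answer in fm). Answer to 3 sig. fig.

Take h = 6.62607015·10^-34 J·s, c = 2.99792458·10^8 m/s, 1 eV = 1.602176634·10^-19 J.
In SI units: E = 0.546 MeV = 8.7479·10^-14 J.
Since λ = hc/E for a photon, λ = 2.271·10^-12 m.
Converting to fm: λ = 2271 fm ≈ 2270 fm.

2270 fm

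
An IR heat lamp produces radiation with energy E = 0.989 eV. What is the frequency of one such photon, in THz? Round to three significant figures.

239 THz

Use h = 6.62607015e-34 J·s, 1 eV = 1.602176634e-19 J.
Convert to SI: E = 0.989 eV = 1.5846e-19 J.
The photon relation is f = E/h, giving f = 2.391e14 Hz.
Converting to THz: f = 239.1 THz ≈ 239 THz.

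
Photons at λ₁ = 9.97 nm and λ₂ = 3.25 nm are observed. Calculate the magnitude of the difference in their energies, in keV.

Using E = hc/λ: E₁ = 1.992 × 10^-17 J, E₂ = 6.112 × 10^-17 J.
|ΔE| = |1.992 × 10^-17 − 6.112 × 10^-17| = 4.12 × 10^-17 J = 0.257 keV.

0.257 keV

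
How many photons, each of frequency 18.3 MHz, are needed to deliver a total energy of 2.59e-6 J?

Per-photon energy: E = 1.213e-26 J (from frequency = 18.3 MHz).
N = E_total / E_photon = 2.59e-6 J / 1.213e-26 J = 2.14e20.

2.14e20 photons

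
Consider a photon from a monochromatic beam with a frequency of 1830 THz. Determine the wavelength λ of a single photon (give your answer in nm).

Take c = 2.99792458 × 10^8 m/s.
First convert: f = 1830 THz = 1.83 × 10^15 Hz.
The photon relation is λ = c/f, giving λ = 1.638 × 10^-7 m.
Converting to nm: λ = 163.8 nm ≈ 164 nm.

164 nm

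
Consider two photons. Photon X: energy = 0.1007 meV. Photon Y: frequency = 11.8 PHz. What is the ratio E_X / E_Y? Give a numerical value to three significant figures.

2.06 × 10^-6

E_X = 1.613 × 10^-23 J (from energy = 0.1007 meV, via E given directly).
E_Y = 7.819 × 10^-18 J (from frequency = 11.8 PHz, via E = hf).
Ratio = 1.613 × 10^-23 / 7.819 × 10^-18 = 2.06 × 10^-6.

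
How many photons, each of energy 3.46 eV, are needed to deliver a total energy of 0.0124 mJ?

Per-photon energy: E = 5.544·10^-19 J (from energy = 3.46 eV).
N = E_total / E_photon = 1.24·10^-5 J / 5.544·10^-19 J = 2.24·10^13.

2.24·10^13 photons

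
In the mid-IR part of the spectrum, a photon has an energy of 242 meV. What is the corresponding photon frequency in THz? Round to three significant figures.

58.5 THz

Take h = 6.62607015·10^-34 J·s, 1 eV = 1.602176634·10^-19 J.
In SI units: E = 242 meV = 3.8773·10^-20 J.
For a photon f = E/h, so f = 5.852·10^13 Hz.
Converting to THz: f = 58.52 THz ≈ 58.5 THz.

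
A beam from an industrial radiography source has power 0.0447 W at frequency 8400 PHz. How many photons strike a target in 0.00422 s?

Total energy: E_total = P·t = 0.0447 × 0.00422 = 1.886 × 10^-4 J.
Per-photon energy: E = 5.566 × 10^-15 J.
N = E_total / E_photon = 3.39 × 10^10.

3.39 × 10^10 photons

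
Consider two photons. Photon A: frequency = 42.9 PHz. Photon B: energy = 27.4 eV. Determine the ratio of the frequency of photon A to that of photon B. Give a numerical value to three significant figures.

f_A = 4.290e16 Hz (from frequency = 42.9 PHz, via f given directly).
f_B = 6.625e15 Hz (from energy = 27.4 eV, via f = E/h).
Ratio = 4.290e16 / 6.625e15 = 6.48.

6.48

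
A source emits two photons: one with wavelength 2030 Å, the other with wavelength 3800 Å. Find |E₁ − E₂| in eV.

2.84 eV

Using E = hc/λ: E₁ = 9.785e-19 J, E₂ = 5.227e-19 J.
|ΔE| = |9.785e-19 − 5.227e-19| = 4.56e-19 J = 2.84 eV.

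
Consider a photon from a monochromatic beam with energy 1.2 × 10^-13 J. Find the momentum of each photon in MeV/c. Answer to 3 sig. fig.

Take c = 2.99792458 × 10^8 m/s, 1 eV = 1.602176634 × 10^-19 J.
For a photon p = E/c, so p = 4.003 × 10^-22 kg·m/s.
Converting to MeV/c: p = 0.7490 MeV/c ≈ 0.749 MeV/c.

0.749 MeV/c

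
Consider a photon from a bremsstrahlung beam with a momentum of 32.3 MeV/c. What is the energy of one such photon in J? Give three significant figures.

Use c = 2.99792458 × 10^8 m/s, 1 eV = 1.602176634 × 10^-19 J.
Convert to SI: p = 32.3 MeV/c = 1.7262 × 10^-20 kg·m/s.
For a photon E = pc, so E = 5.175 × 10^-12 J.
So E ≈ 5.18 × 10^-12 J.

5.18 × 10^-12 J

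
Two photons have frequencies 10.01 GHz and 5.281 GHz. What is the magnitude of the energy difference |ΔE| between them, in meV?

0.0196 meV

Using E = hf: E₁ = 6.6327 × 10^-24 J, E₂ = 3.4992 × 10^-24 J.
|ΔE| = |6.6327 × 10^-24 − 3.4992 × 10^-24| = 3.13 × 10^-24 J = 0.0196 meV.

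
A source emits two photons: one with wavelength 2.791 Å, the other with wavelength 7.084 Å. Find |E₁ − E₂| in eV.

2690 eV

Using E = hc/λ: E₁ = 7.1173 × 10^-16 J, E₂ = 2.8041 × 10^-16 J.
|ΔE| = |7.1173 × 10^-16 − 2.8041 × 10^-16| = 4.31 × 10^-16 J = 2690 eV.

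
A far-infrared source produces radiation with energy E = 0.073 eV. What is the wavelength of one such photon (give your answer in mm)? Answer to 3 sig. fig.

0.0170 mm

(h = 6.62607015e-34 J·s, c = 2.99792458e8 m/s, 1 eV = 1.602176634e-19 J.)
First convert: E = 0.073 eV = 1.1696e-20 J.
The photon relation is λ = hc/E, giving λ = 1.698e-5 m.
Converting to mm: λ = 0.01698 mm ≈ 0.0170 mm.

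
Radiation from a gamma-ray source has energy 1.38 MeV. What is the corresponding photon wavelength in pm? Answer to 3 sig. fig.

0.898 pm

Take h = 6.62607015·10^-34 J·s, c = 2.99792458·10^8 m/s, 1 eV = 1.602176634·10^-19 J.
First convert: E = 1.38 MeV = 2.2110·10^-13 J.
The photon relation is λ = hc/E, giving λ = 8.984·10^-13 m.
Converting to pm: λ = 0.8984 pm ≈ 0.898 pm.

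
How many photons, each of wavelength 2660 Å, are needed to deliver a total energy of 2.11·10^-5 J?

2.83·10^13 photons

Per-photon energy: E = 7.468·10^-19 J (from wavelength = 2660 Å).
N = E_total / E_photon = 2.11·10^-5 J / 7.468·10^-19 J = 2.83·10^13.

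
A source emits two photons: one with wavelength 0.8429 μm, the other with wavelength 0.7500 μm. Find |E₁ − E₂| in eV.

0.182 eV

Using E = hc/λ: E₁ = 2.3567e-19 J, E₂ = 2.6486e-19 J.
|ΔE| = |2.3567e-19 − 2.6486e-19| = 2.92e-20 J = 0.182 eV.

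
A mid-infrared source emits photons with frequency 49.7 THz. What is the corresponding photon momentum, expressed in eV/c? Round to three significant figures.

0.206 eV/c

(h = 6.62607015e-34 J·s, c = 2.99792458e8 m/s, 1 eV = 1.602176634e-19 J.)
In SI units: f = 49.7 THz = 4.97e13 Hz.
Apply p = hf/c: p = 1.098e-28 kg·m/s.
Converting to eV/c: p = 0.2055 eV/c ≈ 0.206 eV/c.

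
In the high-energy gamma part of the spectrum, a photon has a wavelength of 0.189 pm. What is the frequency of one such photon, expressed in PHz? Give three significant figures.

1.59e6 PHz

Use c = 2.99792458e8 m/s.
Convert to SI: λ = 0.189 pm = 1.89e-13 m.
For a photon f = c/λ, so f = 1.586e21 Hz.
Converting to PHz: f = 1.586e6 PHz ≈ 1.59e6 PHz.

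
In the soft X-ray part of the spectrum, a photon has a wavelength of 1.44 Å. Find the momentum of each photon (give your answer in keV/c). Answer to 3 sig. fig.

8.61 keV/c

In SI units: λ = 1.44 Å = 1.44e-10 m.
The photon relation is p = h/λ, giving p = 4.601e-24 kg·m/s.
Converting to keV/c: p = 8.610 keV/c ≈ 8.61 keV/c.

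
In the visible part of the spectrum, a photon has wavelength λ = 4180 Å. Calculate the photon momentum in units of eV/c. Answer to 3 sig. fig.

2.97 eV/c

Use h = 6.62607015e-34 J·s, c = 2.99792458e8 m/s, 1 eV = 1.602176634e-19 J.
In SI units: λ = 4180 Å = 4.180e-7 m.
Since p = h/λ for a photon, p = 1.585e-27 kg·m/s.
Converting to eV/c: p = 2.966 eV/c ≈ 2.97 eV/c.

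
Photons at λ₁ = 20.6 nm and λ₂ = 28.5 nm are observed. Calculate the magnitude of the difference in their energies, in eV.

Using E = hc/λ: E₁ = 9.643 × 10^-18 J, E₂ = 6.970 × 10^-18 J.
|ΔE| = |9.643 × 10^-18 − 6.970 × 10^-18| = 2.67 × 10^-18 J = 16.7 eV.

16.7 eV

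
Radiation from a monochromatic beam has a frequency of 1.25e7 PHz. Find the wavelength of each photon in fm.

24.0 fm

Use c = 2.99792458e8 m/s.
In SI units: f = 1.25e7 PHz = 1.25e22 Hz.
The photon relation is λ = c/f, giving λ = 2.398e-14 m.
Converting to fm: λ = 23.98 fm ≈ 24.0 fm.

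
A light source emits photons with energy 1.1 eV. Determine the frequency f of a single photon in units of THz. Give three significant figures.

266 THz

First convert: E = 1.1 eV = 1.7624·10^-19 J.
Apply f = E/h: f = 2.660·10^14 Hz.
Converting to THz: f = 266.0 THz ≈ 266 THz.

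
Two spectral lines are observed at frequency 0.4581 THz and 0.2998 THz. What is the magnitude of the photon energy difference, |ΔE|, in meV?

0.655 meV

Using E = hf: E₁ = 3.0354e-22 J, E₂ = 1.9865e-22 J.
|ΔE| = |3.0354e-22 − 1.9865e-22| = 1.05e-22 J = 0.655 meV.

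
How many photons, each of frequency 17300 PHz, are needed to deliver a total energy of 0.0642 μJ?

5.60 × 10^6 photons

Per-photon energy: E = 1.146 × 10^-14 J (from frequency = 17300 PHz).
N = E_total / E_photon = 6.42 × 10^-8 J / 1.146 × 10^-14 J = 5.60 × 10^6.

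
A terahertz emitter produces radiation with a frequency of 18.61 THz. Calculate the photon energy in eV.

0.0770 eV

Take h = 6.62607015 × 10^-34 J·s, 1 eV = 1.602176634 × 10^-19 J.
Convert to SI: f = 18.61 THz = 1.861 × 10^13 Hz.
The photon relation is E = hf, giving E = 1.233 × 10^-20 J.
Converting to eV: E = 0.07696 eV ≈ 0.0770 eV.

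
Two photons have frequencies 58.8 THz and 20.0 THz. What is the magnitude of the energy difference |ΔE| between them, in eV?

Using E = hf: E₁ = 3.896·10^-20 J, E₂ = 1.325·10^-20 J.
|ΔE| = |3.896·10^-20 − 1.325·10^-20| = 2.57·10^-20 J = 0.160 eV.

0.160 eV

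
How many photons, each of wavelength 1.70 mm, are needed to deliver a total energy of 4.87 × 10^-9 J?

Per-photon energy: E = 1.168 × 10^-22 J (from wavelength = 1.70 mm).
N = E_total / E_photon = 4.87 × 10^-9 J / 1.168 × 10^-22 J = 4.17 × 10^13.

4.17 × 10^13 photons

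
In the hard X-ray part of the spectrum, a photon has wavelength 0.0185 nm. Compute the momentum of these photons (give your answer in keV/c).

67.0 keV/c

In SI units: λ = 0.0185 nm = 1.85 × 10^-11 m.
The photon relation is p = h/λ, giving p = 3.582 × 10^-23 kg·m/s.
Converting to keV/c: p = 67.02 keV/c ≈ 67.0 keV/c.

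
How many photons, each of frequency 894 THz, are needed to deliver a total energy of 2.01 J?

3.39e18 photons

Per-photon energy: E = 5.924e-19 J (from frequency = 894 THz).
N = E_total / E_photon = 2.01 J / 5.924e-19 J = 3.39e18.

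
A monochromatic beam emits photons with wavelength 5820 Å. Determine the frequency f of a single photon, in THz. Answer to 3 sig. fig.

Take c = 2.99792458e8 m/s.
First convert: λ = 5820 Å = 5.82e-7 m.
Apply f = c/λ: f = 5.151e14 Hz.
Converting to THz: f = 515.1 THz ≈ 515 THz.

515 THz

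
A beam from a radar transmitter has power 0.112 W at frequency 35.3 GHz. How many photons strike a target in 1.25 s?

5.99 × 10^21 photons

Total energy: E_total = P·t = 0.112 × 1.25 = 0.1400 J.
Per-photon energy: E = 2.339 × 10^-23 J.
N = E_total / E_photon = 5.99 × 10^21.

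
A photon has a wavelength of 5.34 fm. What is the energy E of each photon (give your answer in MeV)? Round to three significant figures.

232 MeV

Use h = 6.62607015e-34 J·s, c = 2.99792458e8 m/s, 1 eV = 1.602176634e-19 J.
In SI units: λ = 5.34 fm = 5.34e-15 m.
The photon relation is E = hc/λ, giving E = 3.720e-11 J.
Converting to MeV: E = 232.2 MeV ≈ 232 MeV.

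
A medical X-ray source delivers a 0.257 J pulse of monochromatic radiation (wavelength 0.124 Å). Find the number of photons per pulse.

1.60·10^13 photons

Per-photon energy: E = 1.602·10^-14 J (from wavelength = 0.124 Å).
N = E_total / E_photon = 0.257 J / 1.602·10^-14 J = 1.60·10^13.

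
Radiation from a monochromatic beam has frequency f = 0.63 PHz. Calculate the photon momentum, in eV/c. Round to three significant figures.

2.61 eV/c

Convert to SI: f = 0.63 PHz = 6.3 × 10^14 Hz.
Apply p = hf/c: p = 1.392 × 10^-27 kg·m/s.
Converting to eV/c: p = 2.605 eV/c ≈ 2.61 eV/c.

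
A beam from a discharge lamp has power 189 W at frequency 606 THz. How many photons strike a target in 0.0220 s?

Total energy: E_total = P·t = 189 × 0.0220 = 4.158 J.
Per-photon energy: E = 4.015e-19 J.
N = E_total / E_photon = 1.04e19.

1.04e19 photons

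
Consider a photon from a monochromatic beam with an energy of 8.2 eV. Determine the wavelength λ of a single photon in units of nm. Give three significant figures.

In SI units: E = 8.2 eV = 1.3138 × 10^-18 J.
Since λ = hc/E for a photon, λ = 1.512 × 10^-7 m.
Converting to nm: λ = 151.2 nm ≈ 151 nm.

151 nm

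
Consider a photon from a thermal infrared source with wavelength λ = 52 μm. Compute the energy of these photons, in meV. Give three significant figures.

23.8 meV

(h = 6.62607015·10^-34 J·s, c = 2.99792458·10^8 m/s, 1 eV = 1.602176634·10^-19 J.)
In SI units: λ = 52 μm = 5.2·10^-5 m.
The photon relation is E = hc/λ, giving E = 3.820·10^-21 J.
Converting to meV: E = 23.84 meV ≈ 23.8 meV.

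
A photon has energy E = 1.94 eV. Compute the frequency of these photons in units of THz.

Use h = 6.62607015e-34 J·s, 1 eV = 1.602176634e-19 J.
Convert to SI: E = 1.94 eV = 3.1082e-19 J.
The photon relation is f = E/h, giving f = 4.691e14 Hz.
Converting to THz: f = 469.1 THz ≈ 469 THz.

469 THz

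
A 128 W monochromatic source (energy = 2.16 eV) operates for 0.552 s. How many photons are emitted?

Total energy: E_total = P·t = 128 × 0.552 = 70.66 J.
Per-photon energy: E = 3.461e-19 J.
N = E_total / E_photon = 2.04e20.

2.04e20 photons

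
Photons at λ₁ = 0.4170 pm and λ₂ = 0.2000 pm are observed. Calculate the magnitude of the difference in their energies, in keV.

3230 keV

Using E = hc/λ: E₁ = 4.7637 × 10^-13 J, E₂ = 9.9322 × 10^-13 J.
|ΔE| = |4.7637 × 10^-13 − 9.9322 × 10^-13| = 5.17 × 10^-13 J = 3230 keV.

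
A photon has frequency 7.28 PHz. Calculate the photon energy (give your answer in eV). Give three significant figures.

30.1 eV

In SI units: f = 7.28 PHz = 7.28 × 10^15 Hz.
For a photon E = hf, so E = 4.824 × 10^-18 J.
Converting to eV: E = 30.11 eV ≈ 30.1 eV.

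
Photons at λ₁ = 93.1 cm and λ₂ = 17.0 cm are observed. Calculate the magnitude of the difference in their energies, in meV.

Using E = hc/λ: E₁ = 2.134e-25 J, E₂ = 1.168e-24 J.
|ΔE| = |2.134e-25 − 1.168e-24| = 9.55e-25 J = 5.96e-3 meV.

5.96e-3 meV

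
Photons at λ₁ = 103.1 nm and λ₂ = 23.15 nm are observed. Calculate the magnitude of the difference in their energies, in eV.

Using E = hc/λ: E₁ = 1.9267·10^-18 J, E₂ = 8.5808·10^-18 J.
|ΔE| = |1.9267·10^-18 − 8.5808·10^-18| = 6.65·10^-18 J = 41.5 eV.

41.5 eV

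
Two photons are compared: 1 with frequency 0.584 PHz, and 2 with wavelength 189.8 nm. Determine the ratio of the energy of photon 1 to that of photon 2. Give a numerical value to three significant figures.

0.370

E_1 = 3.870e-19 J (from frequency = 0.584 PHz, via E = hf).
E_2 = 1.047e-18 J (from wavelength = 189.8 nm, via E = hc/λ).
Ratio = 3.870e-19 / 1.047e-18 = 0.370.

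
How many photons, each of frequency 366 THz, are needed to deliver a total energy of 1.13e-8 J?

4.66e10 photons

Per-photon energy: E = 2.425e-19 J (from frequency = 366 THz).
N = E_total / E_photon = 1.13e-8 J / 2.425e-19 J = 4.66e10.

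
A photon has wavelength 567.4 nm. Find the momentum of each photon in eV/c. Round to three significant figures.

Use h = 6.62607015e-34 J·s, c = 2.99792458e8 m/s, 1 eV = 1.602176634e-19 J.
In SI units: λ = 567.4 nm = 5.674e-7 m.
The photon relation is p = h/λ, giving p = 1.168e-27 kg·m/s.
Converting to eV/c: p = 2.185 eV/c ≈ 2.19 eV/c.

2.19 eV/c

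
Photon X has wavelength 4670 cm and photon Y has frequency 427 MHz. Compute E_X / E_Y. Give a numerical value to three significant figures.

0.0150

E_X = 4.254e-27 J (from wavelength = 4670 cm, via E = hc/λ).
E_Y = 2.829e-25 J (from frequency = 427 MHz, via E = hf).
Ratio = 4.254e-27 / 2.829e-25 = 0.0150.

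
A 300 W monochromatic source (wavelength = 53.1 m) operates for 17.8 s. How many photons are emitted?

1.43e30 photons

Total energy: E_total = P·t = 300 × 17.8 = 5340 J.
Per-photon energy: E = 3.741e-27 J.
N = E_total / E_photon = 1.43e30.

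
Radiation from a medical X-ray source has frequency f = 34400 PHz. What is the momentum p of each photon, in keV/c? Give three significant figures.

First convert: f = 34400 PHz = 3.44e19 Hz.
The photon relation is p = hf/c, giving p = 7.603e-23 kg·m/s.
Converting to keV/c: p = 142.3 keV/c ≈ 142 keV/c.

142 keV/c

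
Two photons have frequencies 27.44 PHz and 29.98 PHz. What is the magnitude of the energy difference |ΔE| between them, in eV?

Using E = hf: E₁ = 1.8182e-17 J, E₂ = 1.9865e-17 J.
|ΔE| = |1.8182e-17 − 1.9865e-17| = 1.68e-18 J = 10.5 eV.

10.5 eV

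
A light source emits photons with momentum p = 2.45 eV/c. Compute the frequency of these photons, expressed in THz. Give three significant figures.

In SI units: p = 2.45 eV/c = 1.3094e-27 kg·m/s.
Since f = pc/h for a photon, f = 5.924e14 Hz.
Converting to THz: f = 592.4 THz ≈ 592 THz.

592 THz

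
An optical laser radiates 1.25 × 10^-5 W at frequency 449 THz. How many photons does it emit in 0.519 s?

2.18 × 10^13 photons

Total energy: E_total = P·t = 1.25 × 10^-5 × 0.519 = 6.488 × 10^-6 J.
Per-photon energy: E = 2.975 × 10^-19 J.
N = E_total / E_photon = 2.18 × 10^13.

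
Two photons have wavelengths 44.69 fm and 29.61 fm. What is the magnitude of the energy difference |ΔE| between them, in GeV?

Using E = hc/λ: E₁ = 4.4449e-12 J, E₂ = 6.7087e-12 J.
|ΔE| = |4.4449e-12 − 6.7087e-12| = 2.26e-12 J = 0.0141 GeV.

0.0141 GeV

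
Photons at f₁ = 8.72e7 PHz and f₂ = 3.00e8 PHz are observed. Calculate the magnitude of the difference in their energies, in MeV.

880 MeV

Using E = hf: E₁ = 5.778e-11 J, E₂ = 1.988e-10 J.
|ΔE| = |5.778e-11 − 1.988e-10| = 1.41e-10 J = 880 MeV.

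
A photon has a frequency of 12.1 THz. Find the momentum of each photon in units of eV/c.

0.0500 eV/c

(h = 6.62607015e-34 J·s, c = 2.99792458e8 m/s, 1 eV = 1.602176634e-19 J.)
First convert: f = 12.1 THz = 1.21e13 Hz.
Since p = hf/c for a photon, p = 2.674e-29 kg·m/s.
Converting to eV/c: p = 0.05004 eV/c ≈ 0.0500 eV/c.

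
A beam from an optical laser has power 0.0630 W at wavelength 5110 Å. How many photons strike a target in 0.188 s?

3.05e16 photons

Total energy: E_total = P·t = 0.0630 × 0.188 = 0.01184 J.
Per-photon energy: E = 3.887e-19 J.
N = E_total / E_photon = 3.05e16.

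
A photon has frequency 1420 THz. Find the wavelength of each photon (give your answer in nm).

Use c = 2.99792458 × 10^8 m/s.
Convert to SI: f = 1420 THz = 1.42 × 10^15 Hz.
For a photon λ = c/f, so λ = 2.111 × 10^-7 m.
Converting to nm: λ = 211.1 nm ≈ 211 nm.

211 nm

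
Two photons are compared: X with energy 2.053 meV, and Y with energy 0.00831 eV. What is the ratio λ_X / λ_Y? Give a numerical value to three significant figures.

λ_X = 6.039e-4 m (from energy = 2.053 meV, via λ = hc/E).
λ_Y = 1.492e-4 m (from energy = 0.00831 eV, via λ = hc/E).
Ratio = 6.039e-4 / 1.492e-4 = 4.05.

4.05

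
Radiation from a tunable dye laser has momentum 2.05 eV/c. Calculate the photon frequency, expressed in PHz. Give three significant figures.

Convert to SI: p = 2.05 eV/c = 1.0956 × 10^-27 kg·m/s.
For a photon f = pc/h, so f = 4.957 × 10^14 Hz.
Converting to PHz: f = 0.4957 PHz ≈ 0.496 PHz.

0.496 PHz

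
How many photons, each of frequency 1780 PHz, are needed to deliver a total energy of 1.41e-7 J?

1.20e8 photons

Per-photon energy: E = 1.179e-15 J (from frequency = 1780 PHz).
N = E_total / E_photon = 1.41e-7 J / 1.179e-15 J = 1.20e8.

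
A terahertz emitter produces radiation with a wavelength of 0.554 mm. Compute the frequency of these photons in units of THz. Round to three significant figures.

Use c = 2.99792458·10^8 m/s.
First convert: λ = 0.554 mm = 5.54·10^-4 m.
For a photon f = c/λ, so f = 5.411·10^11 Hz.
Converting to THz: f = 0.5411 THz ≈ 0.541 THz.

0.541 THz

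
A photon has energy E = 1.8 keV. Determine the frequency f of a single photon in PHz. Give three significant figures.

Take h = 6.62607015 × 10^-34 J·s, 1 eV = 1.602176634 × 10^-19 J.
First convert: E = 1.8 keV = 2.8839 × 10^-16 J.
Apply f = E/h: f = 4.352 × 10^17 Hz.
Converting to PHz: f = 435.2 PHz ≈ 435 PHz.

435 PHz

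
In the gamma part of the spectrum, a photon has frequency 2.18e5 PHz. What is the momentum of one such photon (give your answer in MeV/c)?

0.902 MeV/c

Convert to SI: f = 2.18e5 PHz = 2.18e20 Hz.
Since p = hf/c for a photon, p = 4.818e-22 kg·m/s.
Converting to MeV/c: p = 0.9016 MeV/c ≈ 0.902 MeV/c.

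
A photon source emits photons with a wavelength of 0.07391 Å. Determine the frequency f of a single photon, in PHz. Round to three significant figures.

In SI units: λ = 0.07391 Å = 7.391·10^-12 m.
The photon relation is f = c/λ, giving f = 4.056·10^19 Hz.
Converting to PHz: f = 40560 PHz ≈ 4.06·10^4 PHz.

4.06·10^4 PHz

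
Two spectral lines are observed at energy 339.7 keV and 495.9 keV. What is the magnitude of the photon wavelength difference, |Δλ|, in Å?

Using λ = hc/E: λ₁ = 3.6498e-12 m, λ₂ = 2.5002e-12 m.
|Δλ| = |3.6498e-12 − 2.5002e-12| = 1.15e-12 m = 0.0115 Å.

0.0115 Å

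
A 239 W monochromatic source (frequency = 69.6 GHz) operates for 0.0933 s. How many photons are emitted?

Total energy: E_total = P·t = 239 × 0.0933 = 22.30 J.
Per-photon energy: E = 4.612e-23 J.
N = E_total / E_photon = 4.84e23.

4.84e23 photons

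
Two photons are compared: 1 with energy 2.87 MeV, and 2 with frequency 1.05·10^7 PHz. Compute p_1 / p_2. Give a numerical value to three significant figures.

p_1 = 1.534·10^-21 kg·m/s (from energy = 2.87 MeV, via p = E/c).
p_2 = 2.321·10^-20 kg·m/s (from frequency = 1.05·10^7 PHz, via p = hf/c).
Ratio = 1.534·10^-21 / 2.321·10^-20 = 0.0661.

0.0661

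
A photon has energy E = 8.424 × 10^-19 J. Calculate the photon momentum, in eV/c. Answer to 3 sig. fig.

Since p = E/c for a photon, p = 2.810 × 10^-27 kg·m/s.
Converting to eV/c: p = 5.258 eV/c ≈ 5.26 eV/c.

5.26 eV/c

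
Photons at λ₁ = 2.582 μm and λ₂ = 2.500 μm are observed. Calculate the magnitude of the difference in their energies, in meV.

Using E = hc/λ: E₁ = 7.6934e-20 J, E₂ = 7.9458e-20 J.
|ΔE| = |7.6934e-20 − 7.9458e-20| = 2.52e-21 J = 15.8 meV.

15.8 meV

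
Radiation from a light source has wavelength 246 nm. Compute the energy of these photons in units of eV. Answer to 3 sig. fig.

In SI units: λ = 246 nm = 2.46e-7 m.
Apply E = hc/λ: E = 8.075e-19 J.
Converting to eV: E = 5.040 eV ≈ 5.04 eV.

5.04 eV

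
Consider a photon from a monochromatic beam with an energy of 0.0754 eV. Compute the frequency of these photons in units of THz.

18.2 THz

First convert: E = 0.0754 eV = 1.2080e-20 J.
For a photon f = E/h, so f = 1.823e13 Hz.
Converting to THz: f = 18.23 THz ≈ 18.2 THz.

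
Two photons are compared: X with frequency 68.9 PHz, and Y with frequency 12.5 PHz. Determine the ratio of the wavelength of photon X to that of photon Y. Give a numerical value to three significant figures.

0.181

λ_X = 4.351e-9 m (from frequency = 68.9 PHz, via λ = c/f).
λ_Y = 2.398e-8 m (from frequency = 12.5 PHz, via λ = c/f).
Ratio = 4.351e-9 / 2.398e-8 = 0.181.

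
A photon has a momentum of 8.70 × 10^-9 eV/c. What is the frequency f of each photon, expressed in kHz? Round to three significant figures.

2100 kHz

First convert: p = 8.70 × 10^-9 eV/c = 4.6495 × 10^-36 kg·m/s.
Since f = pc/h for a photon, f = 2.104 × 10^6 Hz.
Converting to kHz: f = 2104 kHz ≈ 2100 kHz.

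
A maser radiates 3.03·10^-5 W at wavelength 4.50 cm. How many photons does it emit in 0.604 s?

Total energy: E_total = P·t = 3.03·10^-5 × 0.604 = 1.830·10^-5 J.
Per-photon energy: E = 4.414·10^-24 J.
N = E_total / E_photon = 4.15·10^18.

4.15·10^18 photons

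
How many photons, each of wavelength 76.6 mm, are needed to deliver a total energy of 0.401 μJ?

1.55·10^17 photons

Per-photon energy: E = 2.593·10^-24 J (from wavelength = 76.6 mm).
N = E_total / E_photon = 4.01·10^-7 J / 2.593·10^-24 J = 1.55·10^17.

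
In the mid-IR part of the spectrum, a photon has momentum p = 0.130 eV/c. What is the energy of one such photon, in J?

Convert to SI: p = 0.130 eV/c = 6.9476 × 10^-29 kg·m/s.
Apply E = pc: E = 2.083 × 10^-20 J.
So E ≈ 2.08 × 10^-20 J.

2.08 × 10^-20 J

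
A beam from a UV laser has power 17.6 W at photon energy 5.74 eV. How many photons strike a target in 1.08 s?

Total energy: E_total = P·t = 17.6 × 1.08 = 19.01 J.
Per-photon energy: E = 9.196 × 10^-19 J.
N = E_total / E_photon = 2.07 × 10^19.

2.07 × 10^19 photons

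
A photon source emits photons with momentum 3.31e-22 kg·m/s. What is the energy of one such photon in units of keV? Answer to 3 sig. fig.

For a photon E = pc, so E = 9.923e-14 J.
Converting to keV: E = 619.4 keV ≈ 619 keV.

619 keV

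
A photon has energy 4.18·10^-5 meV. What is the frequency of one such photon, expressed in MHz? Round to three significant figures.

In SI units: E = 4.18·10^-5 meV = 6.6971·10^-27 J.
The photon relation is f = E/h, giving f = 1.011·10^7 Hz.
Converting to MHz: f = 10.11 MHz ≈ 10.1 MHz.

10.1 MHz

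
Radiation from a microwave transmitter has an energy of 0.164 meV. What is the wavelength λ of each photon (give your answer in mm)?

Take h = 6.62607015 × 10^-34 J·s, c = 2.99792458 × 10^8 m/s, 1 eV = 1.602176634 × 10^-19 J.
Convert to SI: E = 0.164 meV = 2.6276 × 10^-23 J.
For a photon λ = hc/E, so λ = 0.007560 m.
Converting to mm: λ = 7.560 mm ≈ 7.56 mm.

7.56 mm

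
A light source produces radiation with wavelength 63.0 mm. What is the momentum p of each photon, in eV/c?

1.97 × 10^-5 eV/c

Take h = 6.62607015 × 10^-34 J·s, c = 2.99792458 × 10^8 m/s, 1 eV = 1.602176634 × 10^-19 J.
In SI units: λ = 63.0 mm = 0.0630 m.
Apply p = h/λ: p = 1.052 × 10^-32 kg·m/s.
Converting to eV/c: p = 1.968 × 10^-5 eV/c ≈ 1.97 × 10^-5 eV/c.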